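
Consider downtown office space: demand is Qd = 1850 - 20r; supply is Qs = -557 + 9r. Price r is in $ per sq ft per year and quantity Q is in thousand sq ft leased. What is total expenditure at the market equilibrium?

Total expenditure = 15770

At equilibrium Qd = Qs, so 1850 - 20r = -557 + 9r; collecting terms, 2407 = 29r and r* = 83.
From the demand curve, Q* = 1850 - 20(83) = 190.
Total expenditure = r* × Q* = 83 × 190 = 15770.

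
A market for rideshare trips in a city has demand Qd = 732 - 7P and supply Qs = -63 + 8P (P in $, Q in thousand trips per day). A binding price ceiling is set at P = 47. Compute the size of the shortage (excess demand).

With P fixed at 47, quantity demanded is 403 and quantity supplied is 313.
Shortage = Qd - Qs = 403 - 313 = 90.

Shortage = 90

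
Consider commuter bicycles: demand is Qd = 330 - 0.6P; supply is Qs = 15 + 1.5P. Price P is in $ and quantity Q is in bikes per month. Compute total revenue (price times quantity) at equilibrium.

Total revenue = 36000

Set Qd = Qs: 330 - 0.6P = 15 + 1.5P, so 315 = 2.1P and P* = 150.
Plugging P* into demand: Q* = 330 - 0.6(150) = 240.
Total revenue = P* × Q* = 150 × 240 = 36000.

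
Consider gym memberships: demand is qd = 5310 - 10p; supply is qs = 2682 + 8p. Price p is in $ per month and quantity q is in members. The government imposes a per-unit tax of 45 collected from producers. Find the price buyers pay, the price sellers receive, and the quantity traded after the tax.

p_b = 166, p_s = 121, q = 3650

The tax drives a wedge p_b - p_s = 45. Substituting p_s = p_b - 45 into supply: qs = 2322 + 8p_b.
Equate demand and the shifted supply: 5310 - 10p_b = 2322 + 8p_b, giving 18p_b = 2988, so p_b = 166.
Then p_s = 166 - 45 = 121 and q = 5310 - 10(166) = 3650.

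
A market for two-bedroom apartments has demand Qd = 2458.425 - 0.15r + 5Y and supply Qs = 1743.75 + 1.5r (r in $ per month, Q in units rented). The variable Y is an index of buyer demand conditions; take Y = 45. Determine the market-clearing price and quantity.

With Y = 45, demand is Qd = 2683.425 - 0.15r.
Equating demand and supply, 2683.425 - 0.15r = 1743.75 + 1.5r gives 1.65r = 939.675, so r* = 569.5.
Substitute back: Q* = 2683.425 - 0.15(569.5) = 2598.

r* = 569.5, Q* = 2598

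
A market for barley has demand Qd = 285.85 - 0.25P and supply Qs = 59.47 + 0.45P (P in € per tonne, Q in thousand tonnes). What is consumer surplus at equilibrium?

Consumer surplus = 84050

Set Qd = Qs: 285.85 - 0.25P = 59.47 + 0.45P, so 226.38 = 0.7P and P* = 323.4.
Plugging P* into demand: Q* = 285.85 - 0.25(323.4) = 205.
Demand choke price (Qd = 0): P = 285.85/0.25 = 1143.4. Consumer surplus = ½ × (1143.4 - 323.4) × 205 = 84050.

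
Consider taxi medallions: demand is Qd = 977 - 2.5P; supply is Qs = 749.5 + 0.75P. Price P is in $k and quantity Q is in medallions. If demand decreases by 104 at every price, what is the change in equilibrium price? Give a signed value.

The market clears where 977 - 2.5P = 749.5 + 0.75P. Rearranging, 3.25P = 227.5, hence P* = 70.
From the demand curve, Q* = 977 - 2.5(70) = 802.
After the shift, demand is Qd = 873 - 2.5P.
The new intersection has 123.5 = 3.25P, i.e. P = 38, Q = 778.
ΔP = 38 - 70 = -32.

ΔP = -32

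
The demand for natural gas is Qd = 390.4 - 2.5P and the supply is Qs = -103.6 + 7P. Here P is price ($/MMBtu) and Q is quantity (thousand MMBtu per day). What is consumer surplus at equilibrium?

Consumer surplus = 13561.632

At equilibrium Qd = Qs, so 390.4 - 2.5P = -103.6 + 7P; collecting terms, 494 = 9.5P and P* = 52.
Then Q* = 390.4 - 2.5(52) = 260.4.
Demand choke price (Qd = 0): P = 390.4/2.5 = 156.16. Consumer surplus = ½ × (156.16 - 52) × 260.4 = 13561.632.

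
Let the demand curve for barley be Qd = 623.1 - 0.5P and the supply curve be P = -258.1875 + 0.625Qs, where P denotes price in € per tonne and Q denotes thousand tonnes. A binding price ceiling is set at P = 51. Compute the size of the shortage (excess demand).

In direct form, Qs = 413.1 + 1.6P.
With P fixed at 51, quantity demanded is 597.6 and quantity supplied is 494.7.
Shortage = Qd - Qs = 597.6 - 494.7 = 102.9.

Shortage = 102.9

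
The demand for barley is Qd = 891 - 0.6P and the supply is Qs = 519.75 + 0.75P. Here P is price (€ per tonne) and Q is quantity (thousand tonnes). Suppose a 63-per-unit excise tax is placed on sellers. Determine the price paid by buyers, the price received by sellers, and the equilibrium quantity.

P_b = 310, P_s = 247, Q = 705

With a tax of 63 on sellers, they supply based on the net price P_s = P_b - 63, so Qs = 472.5 + 0.75P_b.
Equate demand and the shifted supply: 891 - 0.6P_b = 472.5 + 0.75P_b, giving 1.35P_b = 418.5, so P_b = 310.
Then P_s = 310 - 63 = 247 and Q = 891 - 0.6(310) = 705.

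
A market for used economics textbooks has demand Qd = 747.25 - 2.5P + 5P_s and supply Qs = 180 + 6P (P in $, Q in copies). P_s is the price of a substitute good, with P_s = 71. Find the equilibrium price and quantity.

With P_s = 71, demand is Qd = 1102.25 - 2.5P.
Equating demand and supply, 1102.25 - 2.5P = 180 + 6P gives 8.5P = 922.25, so P* = 108.5.
From the demand curve, Q* = 1102.25 - 2.5(108.5) = 831.

P* = 108.5, Q* = 831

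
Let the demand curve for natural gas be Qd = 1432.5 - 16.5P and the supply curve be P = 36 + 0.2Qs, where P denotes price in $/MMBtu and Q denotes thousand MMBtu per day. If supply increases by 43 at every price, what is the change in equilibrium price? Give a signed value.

ΔP = -2

Rewriting in direct form: Qs = -180 + 5P.
Equating demand and supply, 1432.5 - 16.5P = -180 + 5P gives 21.5P = 1612.5, so P* = 75.
Plugging P* into demand: Q* = 1432.5 - 16.5(75) = 195.
After the shift, supply is Qs = -137 + 5P.
New equilibrium: 1569.5 = 21.5P, so P = 73 and Q = 228.
ΔP = 73 - 75 = -2.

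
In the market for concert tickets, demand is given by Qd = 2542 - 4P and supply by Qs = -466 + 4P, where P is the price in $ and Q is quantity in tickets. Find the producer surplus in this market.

The market clears where 2542 - 4P = -466 + 4P. Rearranging, 8P = 3008, hence P* = 376.
From the demand curve, Q* = 2542 - 4(376) = 1038.
Supply choke price (Qs = 0): P = 116.5. Producer surplus = ½ × (376 - 116.5) × 1038 = 134680.5.

Producer surplus = 134680.5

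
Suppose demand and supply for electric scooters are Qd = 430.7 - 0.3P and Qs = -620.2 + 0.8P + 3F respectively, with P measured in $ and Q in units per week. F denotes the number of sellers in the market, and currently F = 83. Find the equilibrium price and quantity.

With F = 83, supply is Qs = -371.2 + 0.8P.
Equating demand and supply, 430.7 - 0.3P = -371.2 + 0.8P gives 1.1P = 801.9, so P* = 729.
Then Q* = 430.7 - 0.3(729) = 212.

P* = 729, Q* = 212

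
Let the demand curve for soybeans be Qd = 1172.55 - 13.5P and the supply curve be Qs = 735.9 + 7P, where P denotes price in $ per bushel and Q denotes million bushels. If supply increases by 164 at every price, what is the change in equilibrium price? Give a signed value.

ΔP = -8

Set Qd = Qs: 1172.55 - 13.5P = 735.9 + 7P, so 436.65 = 20.5P and P* = 21.3.
Then Q* = 1172.55 - 13.5(21.3) = 885.
After the shift, supply is Qs = 899.9 + 7P.
New equilibrium: 272.65 = 20.5P, so P = 13.3 and Q = 993.
ΔP = 13.3 - 21.3 = -8.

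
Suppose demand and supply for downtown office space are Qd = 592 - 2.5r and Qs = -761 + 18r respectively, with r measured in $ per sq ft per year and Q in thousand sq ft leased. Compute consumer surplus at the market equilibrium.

Consumer surplus = 36465.8

Set Qd = Qs: 592 - 2.5r = -761 + 18r, so 1353 = 20.5r and r* = 66.
From the demand curve, Q* = 592 - 2.5(66) = 427.
Demand choke price (Qd = 0): r = 592/2.5 = 236.8. Consumer surplus = ½ × (236.8 - 66) × 427 = 36465.8.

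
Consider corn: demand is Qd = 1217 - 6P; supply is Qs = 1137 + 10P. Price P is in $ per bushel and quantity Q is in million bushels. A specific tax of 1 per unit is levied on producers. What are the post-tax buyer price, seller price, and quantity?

Producers keep P_s = P_b - 1 per unit, so supply in terms of the buyer price is Qs = 1127 + 10P_b.
Equate demand and the shifted supply: 1217 - 6P_b = 1127 + 10P_b, giving 16P_b = 90, so P_b = 5.625.
So P_s = 4.625 and the quantity traded is Q = 1217 - 6(5.625) = 1183.25.

P_b = 5.625, P_s = 4.625, Q = 1183.25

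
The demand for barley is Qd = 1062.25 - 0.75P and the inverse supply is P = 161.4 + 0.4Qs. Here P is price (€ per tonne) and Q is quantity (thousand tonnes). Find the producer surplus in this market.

Solving each curve for Q: Qs = -403.5 + 2.5P.
Set Qd = Qs: 1062.25 - 0.75P = -403.5 + 2.5P, so 1465.75 = 3.25P and P* = 451.
Plugging P* into demand: Q* = 1062.25 - 0.75(451) = 724.
Supply choke price (Qs = 0): P = 161.4. Producer surplus = ½ × (451 - 161.4) × 724 = 104835.2.

Producer surplus = 104835.2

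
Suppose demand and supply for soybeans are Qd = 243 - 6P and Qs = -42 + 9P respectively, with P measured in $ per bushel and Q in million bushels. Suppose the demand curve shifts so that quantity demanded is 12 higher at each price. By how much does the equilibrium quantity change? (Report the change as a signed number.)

The market clears where 243 - 6P = -42 + 9P. Rearranging, 15P = 285, hence P* = 19.
Substitute back: Q* = 243 - 6(19) = 129.
After the shift, demand is Qd = 255 - 6P.
Re-solving, 15P = 297 gives P = 19.8 and Q = 136.2.
ΔQ = 136.2 - 129 = 7.2.

ΔQ = 7.2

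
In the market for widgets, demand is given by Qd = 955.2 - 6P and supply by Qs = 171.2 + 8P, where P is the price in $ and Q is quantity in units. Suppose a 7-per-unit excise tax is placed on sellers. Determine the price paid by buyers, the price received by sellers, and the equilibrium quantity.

With a tax of 7 on sellers, they supply based on the net price P_s = P_b - 7, so Qs = 115.2 + 8P_b.
Market clearing requires 955.2 - 6P_b = 115.2 + 8P_b; hence 840 = 14P_b and P_b = 60.
So P_s = 53 and the quantity traded is Q = 955.2 - 6(60) = 595.2.

P_b = 60, P_s = 53, Q = 595.2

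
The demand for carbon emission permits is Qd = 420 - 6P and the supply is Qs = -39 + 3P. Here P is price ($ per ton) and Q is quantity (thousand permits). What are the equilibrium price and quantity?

P* = 51, Q* = 114

Set Qd = Qs: 420 - 6P = -39 + 3P, so 459 = 9P and P* = 51.
Substitute back: Q* = 420 - 6(51) = 114.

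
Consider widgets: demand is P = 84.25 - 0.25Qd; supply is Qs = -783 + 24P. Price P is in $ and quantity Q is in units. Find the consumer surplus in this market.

Solving each curve for Q: Qd = 337 - 4P.
Equating demand and supply, 337 - 4P = -783 + 24P gives 28P = 1120, so P* = 40.
Plugging P* into demand: Q* = 337 - 4(40) = 177.
Demand choke price (Qd = 0): P = 337/4 = 84.25. Consumer surplus = ½ × (84.25 - 40) × 177 = 3916.125.

Consumer surplus = 3916.125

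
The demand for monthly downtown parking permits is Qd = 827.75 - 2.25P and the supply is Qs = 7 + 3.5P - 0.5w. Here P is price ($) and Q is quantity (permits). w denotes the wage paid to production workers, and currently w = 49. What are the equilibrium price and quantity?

With w = 49, supply is Qs = -17.5 + 3.5P.
Equating demand and supply, 827.75 - 2.25P = -17.5 + 3.5P gives 5.75P = 845.25, so P* = 147.
Substitute back: Q* = 827.75 - 2.25(147) = 497.

P* = 147, Q* = 497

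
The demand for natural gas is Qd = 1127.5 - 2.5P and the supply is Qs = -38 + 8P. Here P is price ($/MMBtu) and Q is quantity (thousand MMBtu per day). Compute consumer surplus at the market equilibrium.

Set Qd = Qs: 1127.5 - 2.5P = -38 + 8P, so 1165.5 = 10.5P and P* = 111.
From the demand curve, Q* = 1127.5 - 2.5(111) = 850.
Demand choke price (Qd = 0): P = 1127.5/2.5 = 451. Consumer surplus = ½ × (451 - 111) × 850 = 144500.

Consumer surplus = 144500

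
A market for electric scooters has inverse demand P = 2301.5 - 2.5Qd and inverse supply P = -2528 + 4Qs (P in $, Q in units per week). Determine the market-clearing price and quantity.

P* = 444, Q* = 743

Inverting to quantity form: Qd = 920.6 - 0.4P and Qs = 632 + 0.25P.
Equating demand and supply, 920.6 - 0.4P = 632 + 0.25P gives 0.65P = 288.6, so P* = 444.
Plugging P* into demand: Q* = 920.6 - 0.4(444) = 743.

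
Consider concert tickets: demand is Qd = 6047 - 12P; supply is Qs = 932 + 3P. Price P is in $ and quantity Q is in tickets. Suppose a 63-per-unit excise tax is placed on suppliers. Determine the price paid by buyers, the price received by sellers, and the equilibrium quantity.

With a tax of 63 on suppliers, they supply based on the net price P_s = P_b - 63, so Qs = 743 + 3P_b.
Set Qd = Qs: 6047 - 12P_b = 743 + 3P_b, so 5304 = 15P_b and P_b = 353.6.
So P_s = 290.6 and the quantity traded is Q = 6047 - 12(353.6) = 1803.8.

P_b = 353.6, P_s = 290.6, Q = 1803.8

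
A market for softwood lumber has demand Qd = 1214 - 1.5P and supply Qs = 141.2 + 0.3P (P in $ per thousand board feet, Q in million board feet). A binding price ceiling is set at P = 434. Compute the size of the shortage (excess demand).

Shortage = 291.6

With P fixed at 434, quantity demanded is 563 and quantity supplied is 271.4.
Shortage = Qd - Qs = 563 - 271.4 = 291.6.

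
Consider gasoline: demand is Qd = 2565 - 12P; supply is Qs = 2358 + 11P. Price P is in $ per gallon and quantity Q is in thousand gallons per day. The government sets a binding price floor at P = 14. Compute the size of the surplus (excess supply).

Surplus = 115

At P = 14: Qd = 2397 and Qs = 2512.
Surplus = Qs - Qd = 2512 - 2397 = 115.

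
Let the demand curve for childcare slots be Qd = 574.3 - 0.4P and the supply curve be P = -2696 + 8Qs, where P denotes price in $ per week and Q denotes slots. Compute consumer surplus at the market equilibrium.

Consumer surplus = 193552.8125

In direct form, Qs = 337 + 0.125P.
Equating demand and supply, 574.3 - 0.4P = 337 + 0.125P gives 0.525P = 237.3, so P* = 452.
Plugging P* into demand: Q* = 574.3 - 0.4(452) = 393.5.
Demand choke price (Qd = 0): P = 574.3/0.4 = 1435.75. Consumer surplus = ½ × (1435.75 - 452) × 393.5 = 193552.8125.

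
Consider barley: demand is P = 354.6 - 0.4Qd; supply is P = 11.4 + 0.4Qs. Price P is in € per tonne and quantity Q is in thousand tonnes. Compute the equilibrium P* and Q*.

P* = 183, Q* = 429

Solving each curve for Q: Qd = 886.5 - 2.5P and Qs = -28.5 + 2.5P.
Equating demand and supply, 886.5 - 2.5P = -28.5 + 2.5P gives 5P = 915, so P* = 183.
Substitute back: Q* = 886.5 - 2.5(183) = 429.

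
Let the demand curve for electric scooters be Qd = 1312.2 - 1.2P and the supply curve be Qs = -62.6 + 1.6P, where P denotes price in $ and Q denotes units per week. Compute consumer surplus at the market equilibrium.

Consumer surplus = 217803.75

Equating demand and supply, 1312.2 - 1.2P = -62.6 + 1.6P gives 2.8P = 1374.8, so P* = 491.
Plugging P* into demand: Q* = 1312.2 - 1.2(491) = 723.
Demand choke price (Qd = 0): P = 1312.2/1.2 = 1093.5. Consumer surplus = ½ × (1093.5 - 491) × 723 = 217803.75.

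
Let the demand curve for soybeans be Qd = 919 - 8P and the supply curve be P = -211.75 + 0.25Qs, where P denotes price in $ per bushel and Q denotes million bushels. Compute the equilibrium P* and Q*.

P* = 6, Q* = 871

Solving each curve for Q: Qs = 847 + 4P.
Set Qd = Qs: 919 - 8P = 847 + 4P, so 72 = 12P and P* = 6.
Substitute back: Q* = 919 - 8(6) = 871.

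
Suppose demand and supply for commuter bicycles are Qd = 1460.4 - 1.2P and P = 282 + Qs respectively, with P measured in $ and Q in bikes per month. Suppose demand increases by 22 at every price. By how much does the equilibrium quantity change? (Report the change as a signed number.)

Rewriting in direct form: Qs = -282 + P.
Equating demand and supply, 1460.4 - 1.2P = -282 + P gives 2.2P = 1742.4, so P* = 792.
Substitute back: Q* = 1460.4 - 1.2(792) = 510.
After the shift, demand is Qd = 1482.4 - 1.2P.
Re-solving, 2.2P = 1764.4 gives P = 802 and Q = 520.
ΔQ = 520 - 510 = 10.

ΔQ = 10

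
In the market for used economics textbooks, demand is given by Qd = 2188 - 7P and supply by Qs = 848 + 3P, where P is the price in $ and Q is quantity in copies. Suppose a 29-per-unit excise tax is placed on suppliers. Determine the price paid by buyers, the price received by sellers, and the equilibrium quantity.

Suppliers keep P_s = P_b - 29 per unit, so supply in terms of the buyer price is Qs = 761 + 3P_b.
Set Qd = Qs: 2188 - 7P_b = 761 + 3P_b, so 1427 = 10P_b and P_b = 142.7.
So P_s = 113.7 and the quantity traded is Q = 2188 - 7(142.7) = 1189.1.

P_b = 142.7, P_s = 113.7, Q = 1189.1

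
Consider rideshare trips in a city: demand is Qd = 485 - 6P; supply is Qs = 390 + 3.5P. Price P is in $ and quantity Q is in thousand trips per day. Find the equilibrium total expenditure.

At equilibrium Qd = Qs, so 485 - 6P = 390 + 3.5P; collecting terms, 95 = 9.5P and P* = 10.
Substitute back: Q* = 485 - 6(10) = 425.
Total expenditure = P* × Q* = 10 × 425 = 4250.

Total expenditure = 4250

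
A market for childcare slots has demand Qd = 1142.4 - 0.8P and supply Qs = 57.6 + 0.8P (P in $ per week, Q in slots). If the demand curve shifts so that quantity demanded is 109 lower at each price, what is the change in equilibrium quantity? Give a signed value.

ΔQ = -54.5

Equating demand and supply, 1142.4 - 0.8P = 57.6 + 0.8P gives 1.6P = 1084.8, so P* = 678.
Substitute back: Q* = 1142.4 - 0.8(678) = 600.
After the shift, demand is Qd = 1033.4 - 0.8P.
Re-solving, 1.6P = 975.8 gives P = 609.875 and Q = 545.5.
ΔQ = 545.5 - 600 = -54.5.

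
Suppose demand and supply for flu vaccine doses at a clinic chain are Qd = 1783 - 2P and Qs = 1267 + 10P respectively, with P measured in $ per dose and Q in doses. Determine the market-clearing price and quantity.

P* = 43, Q* = 1697

Equating demand and supply, 1783 - 2P = 1267 + 10P gives 12P = 516, so P* = 43.
Then Q* = 1783 - 2(43) = 1697.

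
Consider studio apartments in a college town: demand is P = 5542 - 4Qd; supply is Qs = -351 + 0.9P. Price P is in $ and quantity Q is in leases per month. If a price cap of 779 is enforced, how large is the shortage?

Solving each curve for Q: Qd = 1385.5 - 0.25P.
With P fixed at 779, quantity demanded is 1190.75 and quantity supplied is 350.1.
Shortage = Qd - Qs = 1190.75 - 350.1 = 840.65.

Shortage = 840.65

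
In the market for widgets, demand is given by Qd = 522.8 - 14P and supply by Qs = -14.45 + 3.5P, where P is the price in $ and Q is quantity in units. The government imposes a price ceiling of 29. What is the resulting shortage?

Shortage = 29.75

With P fixed at 29, quantity demanded is 116.8 and quantity supplied is 87.05.
Shortage = Qd - Qs = 116.8 - 87.05 = 29.75.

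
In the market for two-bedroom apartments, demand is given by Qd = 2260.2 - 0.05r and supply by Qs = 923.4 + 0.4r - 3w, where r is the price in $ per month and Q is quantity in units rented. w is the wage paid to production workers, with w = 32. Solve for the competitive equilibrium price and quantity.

r* = 3184, Q* = 2101

With w = 32, supply is Qs = 827.4 + 0.4r.
Equating demand and supply, 2260.2 - 0.05r = 827.4 + 0.4r gives 0.45r = 1432.8, so r* = 3184.
Plugging r* into demand: Q* = 2260.2 - 0.05(3184) = 2101.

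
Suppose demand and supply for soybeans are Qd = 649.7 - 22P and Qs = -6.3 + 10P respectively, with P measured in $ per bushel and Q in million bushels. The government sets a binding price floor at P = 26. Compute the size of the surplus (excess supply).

With P fixed at 26, quantity demanded is 77.7 and quantity supplied is 253.7.
Surplus = Qs - Qd = 253.7 - 77.7 = 176.

Surplus = 176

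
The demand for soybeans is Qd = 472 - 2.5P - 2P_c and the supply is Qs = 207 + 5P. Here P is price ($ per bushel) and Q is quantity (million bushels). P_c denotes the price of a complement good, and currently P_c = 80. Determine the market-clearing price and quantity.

With P_c = 80, demand is Qd = 312 - 2.5P.
The market clears where 312 - 2.5P = 207 + 5P. Rearranging, 7.5P = 105, hence P* = 14.
Then Q* = 312 - 2.5(14) = 277.

P* = 14, Q* = 277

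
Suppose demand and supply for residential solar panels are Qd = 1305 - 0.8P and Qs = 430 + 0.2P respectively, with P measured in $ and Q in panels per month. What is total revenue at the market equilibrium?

Total revenue = 529375

Equating demand and supply, 1305 - 0.8P = 430 + 0.2P gives P = 875, so P* = 875.
Plugging P* into demand: Q* = 1305 - 0.8(875) = 605.
Total revenue = P* × Q* = 875 × 605 = 529375.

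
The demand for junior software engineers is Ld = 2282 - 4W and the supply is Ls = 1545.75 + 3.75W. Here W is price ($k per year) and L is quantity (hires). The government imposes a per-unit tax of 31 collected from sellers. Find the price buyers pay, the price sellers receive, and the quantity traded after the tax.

W_b = 110, W_s = 79, L = 1842

Sellers keep W_s = W_b - 31 per unit, so supply in terms of the buyer price is Ls = 1429.5 + 3.75W_b.
Set Ld = Ls: 2282 - 4W_b = 1429.5 + 3.75W_b, so 852.5 = 7.75W_b and W_b = 110.
Then W_s = 110 - 31 = 79 and L = 2282 - 4(110) = 1842.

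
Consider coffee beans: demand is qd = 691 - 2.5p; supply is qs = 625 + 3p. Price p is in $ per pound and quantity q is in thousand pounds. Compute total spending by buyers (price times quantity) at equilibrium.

Equating demand and supply, 691 - 2.5p = 625 + 3p gives 5.5p = 66, so p* = 12.
Then q* = 691 - 2.5(12) = 661.
Total spending by buyers = p* × q* = 12 × 661 = 7932.

Total spending by buyers = 7932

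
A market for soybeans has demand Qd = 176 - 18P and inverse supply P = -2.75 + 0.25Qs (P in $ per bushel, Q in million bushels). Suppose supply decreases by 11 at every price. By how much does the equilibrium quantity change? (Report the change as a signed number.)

ΔQ = -9

Inverting to quantity form: Qs = 11 + 4P.
Equating demand and supply, 176 - 18P = 11 + 4P gives 22P = 165, so P* = 7.5.
Then Q* = 176 - 18(7.5) = 41.
After the shift, supply is Qs = 4P.
Re-solving, 22P = 176 gives P = 8 and Q = 32.
ΔQ = 32 - 41 = -9.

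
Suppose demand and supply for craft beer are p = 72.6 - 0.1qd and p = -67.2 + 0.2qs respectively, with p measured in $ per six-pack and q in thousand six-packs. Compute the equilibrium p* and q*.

In direct form, qd = 726 - 10p and qs = 336 + 5p.
The market clears where 726 - 10p = 336 + 5p. Rearranging, 15p = 390, hence p* = 26.
Substitute back: q* = 726 - 10(26) = 466.

p* = 26, q* = 466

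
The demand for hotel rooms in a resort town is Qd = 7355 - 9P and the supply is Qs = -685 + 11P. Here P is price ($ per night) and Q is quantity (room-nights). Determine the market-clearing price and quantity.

At equilibrium Qd = Qs, so 7355 - 9P = -685 + 11P; collecting terms, 8040 = 20P and P* = 402.
Substitute back: Q* = 7355 - 9(402) = 3737.

P* = 402, Q* = 3737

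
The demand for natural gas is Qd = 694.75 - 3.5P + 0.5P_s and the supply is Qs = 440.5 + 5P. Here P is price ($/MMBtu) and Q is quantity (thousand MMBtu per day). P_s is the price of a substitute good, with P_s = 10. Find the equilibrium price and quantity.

With P_s = 10, demand is Qd = 699.75 - 3.5P.
Set Qd = Qs: 699.75 - 3.5P = 440.5 + 5P, so 259.25 = 8.5P and P* = 30.5.
Plugging P* into demand: Q* = 699.75 - 3.5(30.5) = 593.

P* = 30.5, Q* = 593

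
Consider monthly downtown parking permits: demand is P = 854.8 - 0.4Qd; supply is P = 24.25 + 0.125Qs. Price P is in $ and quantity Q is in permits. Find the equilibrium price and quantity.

P* = 222, Q* = 1582

Solving each curve for Q: Qd = 2137 - 2.5P and Qs = -194 + 8P.
At equilibrium Qd = Qs, so 2137 - 2.5P = -194 + 8P; collecting terms, 2331 = 10.5P and P* = 222.
Plugging P* into demand: Q* = 2137 - 2.5(222) = 1582.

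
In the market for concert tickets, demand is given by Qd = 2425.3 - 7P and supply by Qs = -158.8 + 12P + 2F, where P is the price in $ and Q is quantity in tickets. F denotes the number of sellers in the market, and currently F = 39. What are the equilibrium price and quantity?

P* = 131.9, Q* = 1502

With F = 39, supply is Qs = -80.8 + 12P.
Set Qd = Qs: 2425.3 - 7P = -80.8 + 12P, so 2506.1 = 19P and P* = 131.9.
From the demand curve, Q* = 2425.3 - 7(131.9) = 1502.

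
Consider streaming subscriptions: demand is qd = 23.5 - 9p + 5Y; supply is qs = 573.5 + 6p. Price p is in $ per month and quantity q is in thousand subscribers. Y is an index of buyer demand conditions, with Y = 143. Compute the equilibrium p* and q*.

With Y = 143, demand is qd = 738.5 - 9p.
Equating demand and supply, 738.5 - 9p = 573.5 + 6p gives 15p = 165, so p* = 11.
Then q* = 738.5 - 9(11) = 639.5.

p* = 11, q* = 639.5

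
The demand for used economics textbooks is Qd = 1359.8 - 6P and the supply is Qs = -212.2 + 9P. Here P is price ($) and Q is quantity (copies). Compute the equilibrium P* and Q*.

The market clears where 1359.8 - 6P = -212.2 + 9P. Rearranging, 15P = 1572, hence P* = 104.8.
From the demand curve, Q* = 1359.8 - 6(104.8) = 731.

P* = 104.8, Q* = 731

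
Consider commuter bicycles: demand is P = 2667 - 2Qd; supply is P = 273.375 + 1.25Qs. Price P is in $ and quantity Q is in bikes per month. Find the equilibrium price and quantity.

P* = 1194, Q* = 736.5

Rewriting in direct form: Qd = 1333.5 - 0.5P and Qs = -218.7 + 0.8P.
At equilibrium Qd = Qs, so 1333.5 - 0.5P = -218.7 + 0.8P; collecting terms, 1552.2 = 1.3P and P* = 1194.
Substitute back: Q* = 1333.5 - 0.5(1194) = 736.5.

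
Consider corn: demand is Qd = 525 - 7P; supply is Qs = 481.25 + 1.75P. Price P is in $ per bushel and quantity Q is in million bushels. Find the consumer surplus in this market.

Consumer surplus = 17150

At equilibrium Qd = Qs, so 525 - 7P = 481.25 + 1.75P; collecting terms, 43.75 = 8.75P and P* = 5.
Substitute back: Q* = 525 - 7(5) = 490.
Demand choke price (Qd = 0): P = 525/7 = 75. Consumer surplus = ½ × (75 - 5) × 490 = 17150.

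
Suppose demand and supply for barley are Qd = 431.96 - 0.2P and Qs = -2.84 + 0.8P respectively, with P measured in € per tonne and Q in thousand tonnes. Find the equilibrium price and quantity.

P* = 434.8, Q* = 345

Equating demand and supply, 431.96 - 0.2P = -2.84 + 0.8P gives P = 434.8, so P* = 434.8.
Substitute back: Q* = 431.96 - 0.2(434.8) = 345.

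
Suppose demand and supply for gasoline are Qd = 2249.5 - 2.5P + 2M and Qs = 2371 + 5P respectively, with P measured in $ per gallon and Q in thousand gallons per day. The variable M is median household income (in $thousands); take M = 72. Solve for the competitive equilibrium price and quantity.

P* = 3, Q* = 2386

With M = 72, demand is Qd = 2393.5 - 2.5P.
Equating demand and supply, 2393.5 - 2.5P = 2371 + 5P gives 7.5P = 22.5, so P* = 3.
Substitute back: Q* = 2393.5 - 2.5(3) = 2386.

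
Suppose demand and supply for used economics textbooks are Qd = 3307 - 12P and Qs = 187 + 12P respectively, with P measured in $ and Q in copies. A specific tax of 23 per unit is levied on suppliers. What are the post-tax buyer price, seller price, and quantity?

With a tax of 23 on suppliers, they supply based on the net price P_s = P_b - 23, so Qs = -89 + 12P_b.
Market clearing requires 3307 - 12P_b = -89 + 12P_b; hence 3396 = 24P_b and P_b = 141.5.
Then P_s = 141.5 - 23 = 118.5 and Q = 3307 - 12(141.5) = 1609.

P_b = 141.5, P_s = 118.5, Q = 1609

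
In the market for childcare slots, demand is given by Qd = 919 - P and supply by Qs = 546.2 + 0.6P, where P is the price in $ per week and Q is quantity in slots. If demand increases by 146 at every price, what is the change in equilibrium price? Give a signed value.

ΔP = 91.25

At equilibrium Qd = Qs, so 919 - P = 546.2 + 0.6P; collecting terms, 372.8 = 1.6P and P* = 233.
Then Q* = 919 - 233 = 686.
After the shift, demand is Qd = 1065 - P.
The new intersection has 518.8 = 1.6P, i.e. P = 324.25, Q = 740.75.
ΔP = 324.25 - 233 = 91.25.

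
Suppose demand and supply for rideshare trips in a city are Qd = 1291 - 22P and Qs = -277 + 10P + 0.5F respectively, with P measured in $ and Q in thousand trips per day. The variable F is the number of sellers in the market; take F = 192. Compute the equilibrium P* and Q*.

With F = 192, supply is Qs = -181 + 10P.
At equilibrium Qd = Qs, so 1291 - 22P = -181 + 10P; collecting terms, 1472 = 32P and P* = 46.
Then Q* = 1291 - 22(46) = 279.

P* = 46, Q* = 279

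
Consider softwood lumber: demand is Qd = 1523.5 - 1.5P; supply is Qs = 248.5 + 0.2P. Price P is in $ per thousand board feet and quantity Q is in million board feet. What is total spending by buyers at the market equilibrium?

The market clears where 1523.5 - 1.5P = 248.5 + 0.2P. Rearranging, 1.7P = 1275, hence P* = 750.
From the demand curve, Q* = 1523.5 - 1.5(750) = 398.5.
Total spending by buyers = P* × Q* = 750 × 398.5 = 298875.

Total spending by buyers = 298875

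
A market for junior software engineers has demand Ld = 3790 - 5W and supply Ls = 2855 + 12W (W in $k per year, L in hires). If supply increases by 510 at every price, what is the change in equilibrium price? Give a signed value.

ΔW = -30

At equilibrium Ld = Ls, so 3790 - 5W = 2855 + 12W; collecting terms, 935 = 17W and W* = 55.
From the demand curve, L* = 3790 - 5(55) = 3515.
After the shift, supply is Ls = 3365 + 12W.
The new intersection has 425 = 17W, i.e. W = 25, L = 3665.
ΔW = 25 - 55 = -30.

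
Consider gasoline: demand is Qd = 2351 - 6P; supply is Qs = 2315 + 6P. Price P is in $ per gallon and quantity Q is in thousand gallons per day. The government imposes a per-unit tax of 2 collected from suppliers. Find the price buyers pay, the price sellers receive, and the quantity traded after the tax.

P_b = 4, P_s = 2, Q = 2327

The tax drives a wedge P_b - P_s = 2. Substituting P_s = P_b - 2 into supply: Qs = 2303 + 6P_b.
Set Qd = Qs: 2351 - 6P_b = 2303 + 6P_b, so 48 = 12P_b and P_b = 4.
Then P_s = 4 - 2 = 2 and Q = 2351 - 6(4) = 2327.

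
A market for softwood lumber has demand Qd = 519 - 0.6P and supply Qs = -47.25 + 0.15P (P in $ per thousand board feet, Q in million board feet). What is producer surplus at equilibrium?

Equating demand and supply, 519 - 0.6P = -47.25 + 0.15P gives 0.75P = 566.25, so P* = 755.
Then Q* = 519 - 0.6(755) = 66.
Supply choke price (Qs = 0): P = 315. Producer surplus = ½ × (755 - 315) × 66 = 14520.

Producer surplus = 14520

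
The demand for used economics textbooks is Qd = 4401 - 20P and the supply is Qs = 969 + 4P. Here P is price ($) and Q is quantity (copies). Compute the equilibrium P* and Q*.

P* = 143, Q* = 1541

Equating demand and supply, 4401 - 20P = 969 + 4P gives 24P = 3432, so P* = 143.
Then Q* = 4401 - 20(143) = 1541.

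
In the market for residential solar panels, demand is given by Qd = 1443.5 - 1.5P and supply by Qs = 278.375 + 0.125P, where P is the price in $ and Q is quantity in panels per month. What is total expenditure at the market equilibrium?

Set Qd = Qs: 1443.5 - 1.5P = 278.375 + 0.125P, so 1165.125 = 1.625P and P* = 717.
Then Q* = 1443.5 - 1.5(717) = 368.
Total expenditure = P* × Q* = 717 × 368 = 263856.

Total expenditure = 263856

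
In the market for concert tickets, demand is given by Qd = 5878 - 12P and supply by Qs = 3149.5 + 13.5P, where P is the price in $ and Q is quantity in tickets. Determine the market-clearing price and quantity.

P* = 107, Q* = 4594

Set Qd = Qs: 5878 - 12P = 3149.5 + 13.5P, so 2728.5 = 25.5P and P* = 107.
Plugging P* into demand: Q* = 5878 - 12(107) = 4594.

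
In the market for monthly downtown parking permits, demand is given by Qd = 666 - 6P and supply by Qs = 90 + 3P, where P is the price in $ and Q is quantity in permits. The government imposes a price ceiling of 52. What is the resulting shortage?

Shortage = 108

At P = 52: Qd = 354 and Qs = 246.
Shortage = Qd - Qs = 354 - 246 = 108.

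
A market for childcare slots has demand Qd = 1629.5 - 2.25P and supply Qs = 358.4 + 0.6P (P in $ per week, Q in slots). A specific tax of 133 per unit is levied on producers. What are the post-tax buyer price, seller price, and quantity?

Producers keep P_s = P_b - 133 per unit, so supply in terms of the buyer price is Qs = 278.6 + 0.6P_b.
Market clearing requires 1629.5 - 2.25P_b = 278.6 + 0.6P_b; hence 1350.9 = 2.85P_b and P_b = 474.
Then P_s = 474 - 133 = 341 and Q = 1629.5 - 2.25(474) = 563.

P_b = 474, P_s = 341, Q = 563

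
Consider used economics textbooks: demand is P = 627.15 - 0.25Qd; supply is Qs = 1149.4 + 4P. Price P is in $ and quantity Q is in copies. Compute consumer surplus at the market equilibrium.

Rewriting in direct form: Qd = 2508.6 - 4P.
Set Qd = Qs: 2508.6 - 4P = 1149.4 + 4P, so 1359.2 = 8P and P* = 169.9.
Then Q* = 2508.6 - 4(169.9) = 1829.
Demand choke price (Qd = 0): P = 2508.6/4 = 627.15. Consumer surplus = ½ × (627.15 - 169.9) × 1829 = 418155.125.

Consumer surplus = 418155.125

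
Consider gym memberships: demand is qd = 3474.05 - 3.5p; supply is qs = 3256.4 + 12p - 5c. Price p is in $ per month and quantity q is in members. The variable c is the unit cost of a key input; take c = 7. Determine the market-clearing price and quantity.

With c = 7, supply is qs = 3221.4 + 12p.
Set qd = qs: 3474.05 - 3.5p = 3221.4 + 12p, so 252.65 = 15.5p and p* = 16.3.
Plugging p* into demand: q* = 3474.05 - 3.5(16.3) = 3417.

p* = 16.3, q* = 3417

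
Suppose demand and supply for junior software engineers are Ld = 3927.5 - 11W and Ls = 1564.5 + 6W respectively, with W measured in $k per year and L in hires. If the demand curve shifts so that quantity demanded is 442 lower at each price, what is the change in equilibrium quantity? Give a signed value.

ΔL = -156

At equilibrium Ld = Ls, so 3927.5 - 11W = 1564.5 + 6W; collecting terms, 2363 = 17W and W* = 139.
From the demand curve, L* = 3927.5 - 11(139) = 2398.5.
After the shift, demand is Ld = 3485.5 - 11W.
Re-solving, 17W = 1921 gives W = 113 and L = 2242.5.
ΔL = 2242.5 - 2398.5 = -156.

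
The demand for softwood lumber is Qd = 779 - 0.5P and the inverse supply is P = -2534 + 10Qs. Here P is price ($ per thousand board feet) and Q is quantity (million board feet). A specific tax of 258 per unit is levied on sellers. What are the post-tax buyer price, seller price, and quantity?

P_b = 919, P_s = 661, Q = 319.5

Rewriting in direct form: Qs = 253.4 + 0.1P.
With a tax of 258 on sellers, they supply based on the net price P_s = P_b - 258, so Qs = 227.6 + 0.1P_b.
Set Qd = Qs: 779 - 0.5P_b = 227.6 + 0.1P_b, so 551.4 = 0.6P_b and P_b = 919.
So P_s = 661 and the quantity traded is Q = 779 - 0.5(919) = 319.5.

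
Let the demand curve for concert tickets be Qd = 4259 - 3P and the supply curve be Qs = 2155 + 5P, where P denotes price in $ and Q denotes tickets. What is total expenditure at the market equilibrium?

Equating demand and supply, 4259 - 3P = 2155 + 5P gives 8P = 2104, so P* = 263.
Then Q* = 4259 - 3(263) = 3470.
Total expenditure = P* × Q* = 263 × 3470 = 912610.

Total expenditure = 912610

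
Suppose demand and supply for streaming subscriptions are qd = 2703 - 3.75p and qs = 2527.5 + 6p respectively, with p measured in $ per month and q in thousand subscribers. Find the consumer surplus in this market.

At equilibrium qd = qs, so 2703 - 3.75p = 2527.5 + 6p; collecting terms, 175.5 = 9.75p and p* = 18.
From the demand curve, q* = 2703 - 3.75(18) = 2635.5.
Demand choke price (qd = 0): p = 2703/3.75 = 720.8. Consumer surplus = ½ × (720.8 - 18) × 2635.5 = 926114.7.

Consumer surplus = 926114.7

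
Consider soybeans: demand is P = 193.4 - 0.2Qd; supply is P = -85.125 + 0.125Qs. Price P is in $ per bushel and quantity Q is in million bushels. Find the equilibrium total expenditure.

Inverting to quantity form: Qd = 967 - 5P and Qs = 681 + 8P.
Equating demand and supply, 967 - 5P = 681 + 8P gives 13P = 286, so P* = 22.
Substitute back: Q* = 967 - 5(22) = 857.
Total expenditure = P* × Q* = 22 × 857 = 18854.

Total expenditure = 18854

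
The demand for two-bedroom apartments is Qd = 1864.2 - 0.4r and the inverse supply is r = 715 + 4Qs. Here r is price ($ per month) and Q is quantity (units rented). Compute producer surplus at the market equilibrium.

Rewriting in direct form: Qs = -178.75 + 0.25r.
Equating demand and supply, 1864.2 - 0.4r = -178.75 + 0.25r gives 0.65r = 2042.95, so r* = 3143.
Substitute back: Q* = 1864.2 - 0.4(3143) = 607.
Supply choke price (Qs = 0): r = 715. Producer surplus = ½ × (3143 - 715) × 607 = 736898.

Producer surplus = 736898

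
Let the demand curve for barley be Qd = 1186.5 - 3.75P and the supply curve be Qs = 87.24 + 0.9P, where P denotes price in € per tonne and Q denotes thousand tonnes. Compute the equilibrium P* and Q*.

Set Qd = Qs: 1186.5 - 3.75P = 87.24 + 0.9P, so 1099.26 = 4.65P and P* = 236.4.
From the demand curve, Q* = 1186.5 - 3.75(236.4) = 300.

P* = 236.4, Q* = 300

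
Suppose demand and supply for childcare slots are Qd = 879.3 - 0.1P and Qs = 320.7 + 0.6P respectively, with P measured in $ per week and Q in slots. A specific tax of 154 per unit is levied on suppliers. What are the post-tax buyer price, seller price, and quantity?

With a tax of 154 on suppliers, they supply based on the net price P_s = P_b - 154, so Qs = 228.3 + 0.6P_b.
Equate demand and the shifted supply: 879.3 - 0.1P_b = 228.3 + 0.6P_b, giving 0.7P_b = 651, so P_b = 930.
So P_s = 776 and the quantity traded is Q = 879.3 - 0.1(930) = 786.3.

P_b = 930, P_s = 776, Q = 786.3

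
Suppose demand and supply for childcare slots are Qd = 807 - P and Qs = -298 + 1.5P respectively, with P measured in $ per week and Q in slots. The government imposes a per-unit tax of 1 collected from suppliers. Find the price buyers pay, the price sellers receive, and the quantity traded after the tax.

P_b = 442.6, P_s = 441.6, Q = 364.4

The tax drives a wedge P_b - P_s = 1. Substituting P_s = P_b - 1 into supply: Qs = -299.5 + 1.5P_b.
Market clearing requires 807 - P_b = -299.5 + 1.5P_b; hence 1106.5 = 2.5P_b and P_b = 442.6.
Then P_s = 442.6 - 1 = 441.6 and Q = 807 - 442.6 = 364.4.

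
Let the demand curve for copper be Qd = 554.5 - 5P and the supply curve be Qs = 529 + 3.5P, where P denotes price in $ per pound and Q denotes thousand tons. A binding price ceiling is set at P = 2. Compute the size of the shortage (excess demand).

Shortage = 8.5

At P = 2: Qd = 544.5 and Qs = 536.
Shortage = Qd - Qs = 544.5 - 536 = 8.5.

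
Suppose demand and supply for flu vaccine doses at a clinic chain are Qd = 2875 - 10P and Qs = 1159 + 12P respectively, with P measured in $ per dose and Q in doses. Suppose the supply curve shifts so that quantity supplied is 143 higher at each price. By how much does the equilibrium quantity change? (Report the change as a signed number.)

ΔQ = 65

At equilibrium Qd = Qs, so 2875 - 10P = 1159 + 12P; collecting terms, 1716 = 22P and P* = 78.
Substitute back: Q* = 2875 - 10(78) = 2095.
After the shift, supply is Qs = 1302 + 12P.
The new intersection has 1573 = 22P, i.e. P = 71.5, Q = 2160.
ΔQ = 2160 - 2095 = 65.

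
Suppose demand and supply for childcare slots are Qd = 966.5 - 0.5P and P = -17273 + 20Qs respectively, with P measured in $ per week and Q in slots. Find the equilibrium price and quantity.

Inverting to quantity form: Qs = 863.65 + 0.05P.
At equilibrium Qd = Qs, so 966.5 - 0.5P = 863.65 + 0.05P; collecting terms, 102.85 = 0.55P and P* = 187.
Then Q* = 966.5 - 0.5(187) = 873.

P* = 187, Q* = 873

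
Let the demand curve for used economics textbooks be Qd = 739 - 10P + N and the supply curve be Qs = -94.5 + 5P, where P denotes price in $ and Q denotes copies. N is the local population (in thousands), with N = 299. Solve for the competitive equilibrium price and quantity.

P* = 75.5, Q* = 283

With N = 299, demand is Qd = 1038 - 10P.
At equilibrium Qd = Qs, so 1038 - 10P = -94.5 + 5P; collecting terms, 1132.5 = 15P and P* = 75.5.
Plugging P* into demand: Q* = 1038 - 10(75.5) = 283.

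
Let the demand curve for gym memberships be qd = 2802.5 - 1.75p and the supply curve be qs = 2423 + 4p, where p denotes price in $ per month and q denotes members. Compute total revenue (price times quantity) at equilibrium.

Total revenue = 177342

At equilibrium qd = qs, so 2802.5 - 1.75p = 2423 + 4p; collecting terms, 379.5 = 5.75p and p* = 66.
From the demand curve, q* = 2802.5 - 1.75(66) = 2687.
Total revenue = p* × q* = 66 × 2687 = 177342.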